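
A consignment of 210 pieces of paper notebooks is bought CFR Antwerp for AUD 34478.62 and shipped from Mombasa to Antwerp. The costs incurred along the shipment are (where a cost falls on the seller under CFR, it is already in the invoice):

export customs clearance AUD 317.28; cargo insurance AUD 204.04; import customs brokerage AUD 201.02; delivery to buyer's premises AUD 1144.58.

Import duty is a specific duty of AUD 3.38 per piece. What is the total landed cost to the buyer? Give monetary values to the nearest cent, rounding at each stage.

CFR: the seller pays costs through ocean freight to the destination port, but not insurance.
Already in the invoice (seller's account under CFR): export clearance — exclude.
CIF value = CFR price + insurance = 34478.62 + 204.04 = 34682.66
Import duty = 210 × 3.38 = 709.80
Buyer bears: insurance 204.04 + brokerage 201.02 + delivery 1144.58 + duty 709.80 = 2259.44
Landed cost = invoice 34478.62 + 2259.44 = 36738.06

Total landed cost: AUD 36738.06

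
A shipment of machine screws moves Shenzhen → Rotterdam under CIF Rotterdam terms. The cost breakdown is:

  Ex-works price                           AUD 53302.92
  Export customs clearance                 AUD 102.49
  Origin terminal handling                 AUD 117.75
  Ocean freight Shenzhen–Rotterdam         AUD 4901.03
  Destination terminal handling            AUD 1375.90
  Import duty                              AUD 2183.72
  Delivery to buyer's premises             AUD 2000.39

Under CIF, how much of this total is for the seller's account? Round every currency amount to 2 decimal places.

Seller's account: AUD 58424.19

CIF: the seller pays costs through ocean freight and marine insurance to the destination port.
Seller's account: goods 53302.92 + export clearance 102.49 + origin terminal 117.75 + freight 4901.03 = 58424.19
Buyer's account: destination terminal 1375.90 + duty 2183.72 + delivery 2000.39 = 5560.01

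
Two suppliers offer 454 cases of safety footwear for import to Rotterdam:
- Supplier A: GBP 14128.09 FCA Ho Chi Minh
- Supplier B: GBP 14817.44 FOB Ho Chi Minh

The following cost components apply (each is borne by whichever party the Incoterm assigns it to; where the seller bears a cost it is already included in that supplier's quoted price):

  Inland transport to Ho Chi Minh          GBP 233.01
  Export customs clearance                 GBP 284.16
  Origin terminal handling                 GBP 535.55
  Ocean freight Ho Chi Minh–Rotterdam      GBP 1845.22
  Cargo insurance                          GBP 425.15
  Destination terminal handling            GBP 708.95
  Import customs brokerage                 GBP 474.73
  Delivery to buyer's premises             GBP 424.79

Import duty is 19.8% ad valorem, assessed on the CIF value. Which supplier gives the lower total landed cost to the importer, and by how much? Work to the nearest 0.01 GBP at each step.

Supplier A (FCA):
CIF value = FCA price + origin terminal + freight + insurance = 14128.09 + 535.55 + 1845.22 + 425.15 = 16934.01
Import duty = 16934.01 × 19.8% = 3352.93
Buyer bears (A): 535.55 + 1845.22 + 425.15 + 708.95 + 474.73 + 424.79 = 4414.39
Landed cost (A) = invoice 14128.09 + 4414.39 + duty 3352.93 = 21895.41
Supplier B (FOB):
CIF value = FOB price + freight + insurance = 14817.44 + 1845.22 + 425.15 = 17087.81
Import duty = 17087.81 × 19.8% = 3383.39
Buyer bears (B): 1845.22 + 425.15 + 708.95 + 474.73 + 424.79 = 3878.84
Landed cost (B) = invoice 14817.44 + 3878.84 + duty 3383.39 = 22079.67
Difference = |21895.41 − 22079.67| = 184.26

Supplier A is cheaper by GBP 184.26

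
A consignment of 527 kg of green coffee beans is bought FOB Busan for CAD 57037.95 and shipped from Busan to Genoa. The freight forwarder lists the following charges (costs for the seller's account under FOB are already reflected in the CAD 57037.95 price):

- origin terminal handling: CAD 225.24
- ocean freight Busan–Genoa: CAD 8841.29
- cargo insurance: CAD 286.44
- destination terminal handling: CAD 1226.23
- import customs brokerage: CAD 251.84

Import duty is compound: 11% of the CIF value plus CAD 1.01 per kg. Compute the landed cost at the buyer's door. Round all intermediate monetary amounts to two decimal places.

FOB: the seller bears costs until goods are on board at the origin port; the buyer bears freight, insurance and all costs thereafter.
Already in the invoice (seller's account under FOB): origin terminal — exclude.
CIF value = FOB price + freight + insurance = 57037.95 + 8841.29 + 286.44 = 66165.68
Ad valorem component: 66165.68 × 11% = 7278.22
Specific component: 527 × 1.01 = 532.27
Import duty = 7278.22 + 532.27 = 7810.49
Buyer bears: freight 8841.29 + insurance 286.44 + destination terminal 1226.23 + brokerage 251.84 + duty 7810.49 = 18416.29
Landed cost = invoice 57037.95 + 18416.29 = 75454.24

Total landed cost: CAD 75454.24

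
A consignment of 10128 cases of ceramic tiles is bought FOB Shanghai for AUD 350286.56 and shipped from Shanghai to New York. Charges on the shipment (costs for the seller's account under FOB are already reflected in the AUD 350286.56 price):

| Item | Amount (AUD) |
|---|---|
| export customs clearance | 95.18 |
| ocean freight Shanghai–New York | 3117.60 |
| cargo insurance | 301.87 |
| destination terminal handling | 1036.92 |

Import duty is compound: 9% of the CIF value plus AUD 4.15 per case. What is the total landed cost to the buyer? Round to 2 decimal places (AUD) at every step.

FOB: the seller bears costs until goods are on board at the origin port; the buyer bears freight, insurance and all costs thereafter.
Already in the invoice (seller's account under FOB): export clearance — exclude.
CIF value = FOB price + freight + insurance = 350286.56 + 3117.60 + 301.87 = 353706.03
Ad valorem component: 353706.03 × 9% = 31833.54
Specific component: 10128 × 4.15 = 42031.20
Import duty = 31833.54 + 42031.20 = 73864.74
Buyer bears: freight 3117.60 + insurance 301.87 + destination terminal 1036.92 + duty 73864.74 = 78321.13
Landed cost = invoice 350286.56 + 78321.13 = 428607.69

Total landed cost: AUD 428607.69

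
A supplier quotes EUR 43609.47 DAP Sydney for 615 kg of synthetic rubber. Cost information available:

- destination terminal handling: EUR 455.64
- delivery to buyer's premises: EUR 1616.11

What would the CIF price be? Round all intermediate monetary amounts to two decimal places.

From DAP to CIF, the seller no longer bears: destination terminal, delivery.
CIF price = 43609.47 − 455.64 − 1616.11 = 41537.72

CIF price: EUR 41537.72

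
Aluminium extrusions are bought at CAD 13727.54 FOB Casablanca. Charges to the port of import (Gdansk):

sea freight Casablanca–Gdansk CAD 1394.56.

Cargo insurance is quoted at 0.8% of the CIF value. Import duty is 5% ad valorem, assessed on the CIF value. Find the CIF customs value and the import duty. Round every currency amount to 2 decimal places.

CIF value: CAD 15244.05; import duty: CAD 762.20

Let C be the CIF value. C = FOB price + freight + 0.8% × C
C − 0.8% × C = 13727.54 + 1394.56
0.992 × C = 15122.10
C = 15122.10 / 0.992 = 15244.05
Insurance premium = 0.8% × 15244.05 = 121.95
Import duty = 15244.05 × 5% = 762.20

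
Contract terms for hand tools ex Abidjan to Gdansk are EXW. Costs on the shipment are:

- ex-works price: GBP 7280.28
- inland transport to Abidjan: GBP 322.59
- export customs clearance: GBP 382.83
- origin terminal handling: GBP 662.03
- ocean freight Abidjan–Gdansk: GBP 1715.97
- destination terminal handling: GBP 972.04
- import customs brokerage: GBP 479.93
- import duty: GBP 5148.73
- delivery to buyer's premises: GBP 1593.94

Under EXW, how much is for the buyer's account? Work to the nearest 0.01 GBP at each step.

Buyer's account: GBP 11278.06

EXW: the seller makes goods available at their premises; the buyer bears all onward costs.
Seller's account: goods 7280.28 = 7280.28
Buyer's account: inland to port 322.59 + export clearance 382.83 + origin terminal 662.03 + freight 1715.97 + destination terminal 972.04 + brokerage 479.93 + duty 5148.73 + delivery 1593.94 = 11278.06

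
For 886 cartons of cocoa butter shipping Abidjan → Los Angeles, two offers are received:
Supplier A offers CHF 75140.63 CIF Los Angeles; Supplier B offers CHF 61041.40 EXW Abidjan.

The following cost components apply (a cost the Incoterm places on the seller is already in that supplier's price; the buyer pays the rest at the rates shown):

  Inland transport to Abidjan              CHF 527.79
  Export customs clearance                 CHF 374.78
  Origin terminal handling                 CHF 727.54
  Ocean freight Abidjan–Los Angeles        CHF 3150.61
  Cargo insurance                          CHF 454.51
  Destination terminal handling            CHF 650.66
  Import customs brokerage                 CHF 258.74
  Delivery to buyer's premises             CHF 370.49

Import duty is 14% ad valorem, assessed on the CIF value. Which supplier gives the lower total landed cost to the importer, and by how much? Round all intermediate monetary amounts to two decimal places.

Supplier A (CIF):
The CIF price already equals the CIF value: 75140.63
Import duty = 75140.63 × 14% = 10519.69
Buyer bears (A): 650.66 + 258.74 + 370.49 = 1279.89
Landed cost (A) = invoice 75140.63 + 1279.89 + duty 10519.69 = 86940.21
Supplier B (EXW):
CIF value = EXW price + inland to port + export clearance + origin terminal + freight + insurance = 61041.40 + 527.79 + 374.78 + 727.54 + 3150.61 + 454.51 = 66276.63
Import duty = 66276.63 × 14% = 9278.73
Buyer bears (B): 527.79 + 374.78 + 727.54 + 3150.61 + 454.51 + 650.66 + 258.74 + 370.49 = 6515.12
Landed cost (B) = invoice 61041.40 + 6515.12 + duty 9278.73 = 76835.25
Difference = |86940.21 − 76835.25| = 10104.96

Supplier B is cheaper by CHF 10104.96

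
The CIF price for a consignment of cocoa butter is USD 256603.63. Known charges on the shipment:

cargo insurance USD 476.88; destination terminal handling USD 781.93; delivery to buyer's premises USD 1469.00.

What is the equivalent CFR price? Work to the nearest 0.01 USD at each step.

CFR price: USD 256126.75

Not relevant to the conversion: destination terminal, delivery — on the buyer under both terms; not part of either seller's price.
From CIF to CFR, the seller no longer bears: insurance.
CFR price = 256603.63 − 476.88 = 256126.75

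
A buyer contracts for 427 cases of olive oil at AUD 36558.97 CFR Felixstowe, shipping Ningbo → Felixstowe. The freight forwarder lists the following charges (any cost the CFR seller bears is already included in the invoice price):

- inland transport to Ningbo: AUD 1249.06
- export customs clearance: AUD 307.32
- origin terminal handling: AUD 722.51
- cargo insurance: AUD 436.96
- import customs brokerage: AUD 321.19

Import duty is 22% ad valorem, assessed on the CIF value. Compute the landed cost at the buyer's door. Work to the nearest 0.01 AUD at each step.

CFR: the seller pays costs through ocean freight to the destination port, but not insurance.
Already in the invoice (seller's account under CFR): inland to port, export clearance, origin terminal — exclude.
CIF value = CFR price + insurance = 36558.97 + 436.96 = 36995.93
Import duty = 36995.93 × 22% = 8139.10
Buyer bears: insurance 436.96 + brokerage 321.19 + duty 8139.10 = 8897.25
Landed cost = invoice 36558.97 + 8897.25 = 45456.22

Total landed cost: AUD 45456.22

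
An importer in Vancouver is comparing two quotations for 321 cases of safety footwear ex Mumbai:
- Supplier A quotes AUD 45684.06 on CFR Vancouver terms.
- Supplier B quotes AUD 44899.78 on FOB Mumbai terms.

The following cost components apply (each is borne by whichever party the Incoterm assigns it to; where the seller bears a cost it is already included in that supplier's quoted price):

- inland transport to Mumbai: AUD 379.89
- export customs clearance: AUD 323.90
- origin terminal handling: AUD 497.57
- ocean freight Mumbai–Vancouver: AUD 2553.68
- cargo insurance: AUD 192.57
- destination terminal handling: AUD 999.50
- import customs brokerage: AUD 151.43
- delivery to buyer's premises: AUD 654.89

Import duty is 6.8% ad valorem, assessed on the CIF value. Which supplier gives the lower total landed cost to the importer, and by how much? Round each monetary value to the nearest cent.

Supplier A is cheaper by AUD 1889.72

Supplier A (CFR):
CIF value = CFR price + insurance = 45684.06 + 192.57 = 45876.63
Import duty = 45876.63 × 6.8% = 3119.61
Buyer bears (A): 192.57 + 999.50 + 151.43 + 654.89 = 1998.39
Landed cost (A) = invoice 45684.06 + 1998.39 + duty 3119.61 = 50802.06
Supplier B (FOB):
CIF value = FOB price + freight + insurance = 44899.78 + 2553.68 + 192.57 = 47646.03
Import duty = 47646.03 × 6.8% = 3239.93
Buyer bears (B): 2553.68 + 192.57 + 999.50 + 151.43 + 654.89 = 4552.07
Landed cost (B) = invoice 44899.78 + 4552.07 + duty 3239.93 = 52691.78
Difference = |50802.06 − 52691.78| = 1889.72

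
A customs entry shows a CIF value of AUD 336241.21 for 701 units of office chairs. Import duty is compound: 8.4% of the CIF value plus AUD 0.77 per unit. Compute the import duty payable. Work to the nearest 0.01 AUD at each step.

Ad valorem component: 336241.21 × 8.4% = 28244.26
Specific component: 701 × 0.77 = 539.77
Import duty = 28244.26 + 539.77 = 28784.03

Import duty: AUD 28784.03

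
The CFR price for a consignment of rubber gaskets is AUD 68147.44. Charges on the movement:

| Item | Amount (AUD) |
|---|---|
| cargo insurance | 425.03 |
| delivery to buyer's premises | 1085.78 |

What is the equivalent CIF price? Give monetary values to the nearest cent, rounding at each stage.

Not relevant to the conversion: delivery — on the buyer under both terms; not part of either seller's price.
From CFR to CIF, the seller additionally bears: insurance.
CIF price = 68147.44 + 425.03 = 68572.47

CIF price: AUD 68572.47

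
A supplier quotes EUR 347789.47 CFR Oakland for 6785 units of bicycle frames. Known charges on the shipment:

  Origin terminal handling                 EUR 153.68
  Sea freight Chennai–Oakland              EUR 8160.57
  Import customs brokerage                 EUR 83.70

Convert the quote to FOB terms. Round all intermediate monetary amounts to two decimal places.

FOB price: EUR 339628.90

Not relevant to the conversion: origin terminal — on the seller under both CFR and FOB; already in the CFR price and stays in the FOB price. brokerage — on the buyer under both terms; not part of either seller's price.
From CFR to FOB, the seller no longer bears: freight.
FOB price = 347789.47 − 8160.57 = 339628.90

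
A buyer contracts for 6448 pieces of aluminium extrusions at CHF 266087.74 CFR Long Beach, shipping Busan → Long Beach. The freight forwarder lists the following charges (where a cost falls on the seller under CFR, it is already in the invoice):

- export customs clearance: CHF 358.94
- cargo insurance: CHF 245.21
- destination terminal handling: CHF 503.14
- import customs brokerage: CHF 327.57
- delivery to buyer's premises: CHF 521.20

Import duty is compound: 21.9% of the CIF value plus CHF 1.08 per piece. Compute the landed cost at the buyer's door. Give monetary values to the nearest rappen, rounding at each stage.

Total landed cost: CHF 332975.62

CFR: the seller pays costs through ocean freight to the destination port, but not insurance.
Already in the invoice (seller's account under CFR): export clearance — exclude.
CIF value = CFR price + insurance = 266087.74 + 245.21 = 266332.95
Ad valorem component: 266332.95 × 21.9% = 58326.92
Specific component: 6448 × 1.08 = 6963.84
Import duty = 58326.92 + 6963.84 = 65290.76
Buyer bears: insurance 245.21 + destination terminal 503.14 + brokerage 327.57 + delivery 521.20 + duty 65290.76 = 66887.88
Landed cost = invoice 266087.74 + 66887.88 = 332975.62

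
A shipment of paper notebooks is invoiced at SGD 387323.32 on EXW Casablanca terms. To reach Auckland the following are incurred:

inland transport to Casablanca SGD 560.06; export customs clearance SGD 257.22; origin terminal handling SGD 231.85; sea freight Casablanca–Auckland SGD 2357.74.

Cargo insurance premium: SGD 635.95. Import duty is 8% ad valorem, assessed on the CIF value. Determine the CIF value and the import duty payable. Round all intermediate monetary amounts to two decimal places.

CIF = EXW price + pre-shipment costs + freight + insurance
CIF = 387323.32 + 560.06 + 257.22 + 231.85 + 2357.74 + 635.95 = 391366.14
Import duty = 391366.14 × 8% = 31309.29

CIF value: SGD 391366.14; import duty: SGD 31309.29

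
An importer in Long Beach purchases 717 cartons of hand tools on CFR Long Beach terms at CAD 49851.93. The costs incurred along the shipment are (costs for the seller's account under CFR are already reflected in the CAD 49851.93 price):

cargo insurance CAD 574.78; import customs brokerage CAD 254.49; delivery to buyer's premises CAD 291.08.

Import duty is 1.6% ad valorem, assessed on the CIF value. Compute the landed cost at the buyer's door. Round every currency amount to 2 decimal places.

Total landed cost: CAD 51779.11

CFR: the seller pays costs through ocean freight to the destination port, but not insurance.
CIF value = CFR price + insurance = 49851.93 + 574.78 = 50426.71
Import duty = 50426.71 × 1.6% = 806.83
Buyer bears: insurance 574.78 + brokerage 254.49 + delivery 291.08 + duty 806.83 = 1927.18
Landed cost = invoice 49851.93 + 1927.18 = 51779.11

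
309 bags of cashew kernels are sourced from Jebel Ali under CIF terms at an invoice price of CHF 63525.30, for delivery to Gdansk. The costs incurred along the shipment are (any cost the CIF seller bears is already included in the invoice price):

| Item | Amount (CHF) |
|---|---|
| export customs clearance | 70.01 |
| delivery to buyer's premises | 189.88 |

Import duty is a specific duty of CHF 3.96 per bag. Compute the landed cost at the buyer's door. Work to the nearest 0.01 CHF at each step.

CIF: the seller pays costs through ocean freight and marine insurance to the destination port.
Already in the invoice (seller's account under CIF): export clearance — exclude.
The CIF price already equals the CIF value: 63525.30
Import duty = 309 × 3.96 = 1223.64
Buyer bears: delivery 189.88 + duty 1223.64 = 1413.52
Landed cost = invoice 63525.30 + 1413.52 = 64938.82

Total landed cost: CHF 64938.82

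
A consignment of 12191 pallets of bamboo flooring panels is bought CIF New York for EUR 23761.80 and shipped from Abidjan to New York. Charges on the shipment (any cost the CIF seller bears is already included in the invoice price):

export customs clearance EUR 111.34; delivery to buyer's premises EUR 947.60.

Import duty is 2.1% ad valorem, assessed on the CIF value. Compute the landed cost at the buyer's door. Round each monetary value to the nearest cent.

Total landed cost: EUR 25208.40

CIF: the seller pays costs through ocean freight and marine insurance to the destination port.
Already in the invoice (seller's account under CIF): export clearance — exclude.
The CIF price already equals the CIF value: 23761.80
Import duty = 23761.80 × 2.1% = 499.00
Buyer bears: delivery 947.60 + duty 499.00 = 1446.60
Landed cost = invoice 23761.80 + 1446.60 = 25208.40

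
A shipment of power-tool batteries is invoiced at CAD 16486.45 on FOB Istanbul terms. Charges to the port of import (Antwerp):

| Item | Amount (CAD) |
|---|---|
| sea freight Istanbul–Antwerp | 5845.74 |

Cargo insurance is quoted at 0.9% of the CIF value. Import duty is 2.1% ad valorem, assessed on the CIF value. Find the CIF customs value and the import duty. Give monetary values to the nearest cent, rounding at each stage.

Let C be the CIF value. C = FOB price + freight + 0.9% × C
C − 0.9% × C = 16486.45 + 5845.74
0.991 × C = 22332.19
C = 22332.19 / 0.991 = 22535.01
Insurance premium = 0.9% × 22535.01 = 202.82
Import duty = 22535.01 × 2.1% = 473.24

CIF value: CAD 22535.01; import duty: CAD 473.24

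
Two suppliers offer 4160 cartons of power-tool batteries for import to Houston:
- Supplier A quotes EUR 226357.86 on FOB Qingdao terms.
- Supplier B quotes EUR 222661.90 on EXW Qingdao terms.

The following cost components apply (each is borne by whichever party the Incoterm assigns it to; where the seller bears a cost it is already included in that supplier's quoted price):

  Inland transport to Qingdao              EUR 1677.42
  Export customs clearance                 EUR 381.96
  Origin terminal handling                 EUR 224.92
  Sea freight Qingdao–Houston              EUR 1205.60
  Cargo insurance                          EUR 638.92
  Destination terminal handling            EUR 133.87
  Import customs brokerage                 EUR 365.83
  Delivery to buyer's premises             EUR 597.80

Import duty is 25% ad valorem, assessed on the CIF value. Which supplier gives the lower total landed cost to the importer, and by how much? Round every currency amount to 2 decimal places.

Supplier A (FOB):
CIF value = FOB price + freight + insurance = 226357.86 + 1205.60 + 638.92 = 228202.38
Import duty = 228202.38 × 25% = 57050.60
Buyer bears (A): 1205.60 + 638.92 + 133.87 + 365.83 + 597.80 = 2942.02
Landed cost (A) = invoice 226357.86 + 2942.02 + duty 57050.60 = 286350.48
Supplier B (EXW):
CIF value = EXW price + inland to port + export clearance + origin terminal + freight + insurance = 222661.90 + 1677.42 + 381.96 + 224.92 + 1205.60 + 638.92 = 226790.72
Import duty = 226790.72 × 25% = 56697.68
Buyer bears (B): 1677.42 + 381.96 + 224.92 + 1205.60 + 638.92 + 133.87 + 365.83 + 597.80 = 5226.32
Landed cost (B) = invoice 222661.90 + 5226.32 + duty 56697.68 = 284585.90
Difference = |286350.48 − 284585.90| = 1764.58

Supplier B is cheaper by EUR 1764.58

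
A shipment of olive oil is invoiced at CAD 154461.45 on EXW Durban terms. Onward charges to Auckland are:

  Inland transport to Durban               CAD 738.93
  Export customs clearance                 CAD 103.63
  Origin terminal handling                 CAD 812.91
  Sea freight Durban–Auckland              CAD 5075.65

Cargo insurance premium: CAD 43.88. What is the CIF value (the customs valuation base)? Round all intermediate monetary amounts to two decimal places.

CIF value: CAD 161236.45

CIF = EXW price + pre-shipment costs + freight + insurance
CIF = 154461.45 + 738.93 + 103.63 + 812.91 + 5075.65 + 43.88 = 161236.45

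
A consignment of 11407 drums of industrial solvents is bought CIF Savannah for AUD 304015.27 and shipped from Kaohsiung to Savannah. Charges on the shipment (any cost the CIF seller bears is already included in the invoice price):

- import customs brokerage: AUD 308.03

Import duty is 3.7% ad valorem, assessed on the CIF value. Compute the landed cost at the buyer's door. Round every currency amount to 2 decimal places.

CIF: the seller pays costs through ocean freight and marine insurance to the destination port.
The CIF price already equals the CIF value: 304015.27
Import duty = 304015.27 × 3.7% = 11248.56
Buyer bears: brokerage 308.03 + duty 11248.56 = 11556.59
Landed cost = invoice 304015.27 + 11556.59 = 315571.86

Total landed cost: AUD 315571.86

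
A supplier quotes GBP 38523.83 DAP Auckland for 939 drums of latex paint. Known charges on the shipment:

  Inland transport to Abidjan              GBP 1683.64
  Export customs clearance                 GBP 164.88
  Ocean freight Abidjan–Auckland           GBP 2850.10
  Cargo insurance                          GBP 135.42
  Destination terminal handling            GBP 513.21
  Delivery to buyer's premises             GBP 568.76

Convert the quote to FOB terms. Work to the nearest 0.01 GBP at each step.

Not relevant to the conversion: inland to port, export clearance — on the seller under both DAP and FOB; already in the DAP price and stays in the FOB price.
From DAP to FOB, the seller no longer bears: freight, insurance, destination terminal, delivery.
FOB price = 38523.83 − 2850.10 − 135.42 − 513.21 − 568.76 = 34456.34

FOB price: GBP 34456.34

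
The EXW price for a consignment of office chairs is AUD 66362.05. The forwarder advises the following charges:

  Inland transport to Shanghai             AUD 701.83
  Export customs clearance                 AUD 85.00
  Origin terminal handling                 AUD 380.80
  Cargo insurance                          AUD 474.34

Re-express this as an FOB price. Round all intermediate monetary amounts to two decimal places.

FOB price: AUD 67529.68

Not relevant to the conversion: insurance — on the buyer under both terms; not part of either seller's price.
From EXW to FOB, the seller additionally bears: inland to port, export clearance, origin terminal.
FOB price = 66362.05 + 701.83 + 85.00 + 380.80 = 67529.68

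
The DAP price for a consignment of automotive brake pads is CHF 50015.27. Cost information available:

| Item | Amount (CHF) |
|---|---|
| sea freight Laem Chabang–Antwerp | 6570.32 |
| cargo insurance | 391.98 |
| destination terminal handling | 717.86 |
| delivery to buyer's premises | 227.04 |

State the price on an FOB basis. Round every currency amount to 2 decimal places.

FOB price: CHF 42108.07

From DAP to FOB, the seller no longer bears: freight, insurance, destination terminal, delivery.
FOB price = 50015.27 − 6570.32 − 391.98 − 717.86 − 227.04 = 42108.07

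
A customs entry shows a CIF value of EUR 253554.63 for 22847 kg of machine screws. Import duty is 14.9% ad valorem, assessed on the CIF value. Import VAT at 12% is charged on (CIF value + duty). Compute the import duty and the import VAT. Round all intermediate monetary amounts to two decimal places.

Import duty = 253554.63 × 14.9% = 37779.64
VAT base = CIF + duty = 253554.63 + 37779.64 = 291334.27
Import VAT = 291334.27 × 12% = 34960.11

Import duty: EUR 37779.64; import VAT: EUR 34960.11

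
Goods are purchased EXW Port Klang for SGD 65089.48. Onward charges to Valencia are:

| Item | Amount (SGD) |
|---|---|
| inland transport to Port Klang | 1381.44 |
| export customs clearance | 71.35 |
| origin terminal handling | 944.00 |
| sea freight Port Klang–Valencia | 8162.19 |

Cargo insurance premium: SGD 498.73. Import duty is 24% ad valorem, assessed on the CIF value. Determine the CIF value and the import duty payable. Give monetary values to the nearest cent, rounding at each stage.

CIF value: SGD 76147.19; import duty: SGD 18275.33

CIF = EXW price + pre-shipment costs + freight + insurance
CIF = 65089.48 + 1381.44 + 71.35 + 944.00 + 8162.19 + 498.73 = 76147.19
Import duty = 76147.19 × 24% = 18275.33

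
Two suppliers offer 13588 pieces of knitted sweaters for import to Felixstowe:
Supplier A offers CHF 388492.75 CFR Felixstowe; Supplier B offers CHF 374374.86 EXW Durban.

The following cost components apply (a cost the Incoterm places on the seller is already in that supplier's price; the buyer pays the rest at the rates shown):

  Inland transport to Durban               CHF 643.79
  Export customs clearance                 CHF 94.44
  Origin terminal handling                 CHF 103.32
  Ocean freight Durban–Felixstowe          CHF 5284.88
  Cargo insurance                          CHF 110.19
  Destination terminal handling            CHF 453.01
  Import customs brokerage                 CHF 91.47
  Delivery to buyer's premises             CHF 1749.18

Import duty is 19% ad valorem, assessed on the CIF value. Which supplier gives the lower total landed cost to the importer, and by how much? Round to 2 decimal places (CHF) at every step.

Supplier B is cheaper by CHF 9509.84

Supplier A (CFR):
CIF value = CFR price + insurance = 388492.75 + 110.19 = 388602.94
Import duty = 388602.94 × 19% = 73834.56
Buyer bears (A): 110.19 + 453.01 + 91.47 + 1749.18 = 2403.85
Landed cost (A) = invoice 388492.75 + 2403.85 + duty 73834.56 = 464731.16
Supplier B (EXW):
CIF value = EXW price + inland to port + export clearance + origin terminal + freight + insurance = 374374.86 + 643.79 + 94.44 + 103.32 + 5284.88 + 110.19 = 380611.48
Import duty = 380611.48 × 19% = 72316.18
Buyer bears (B): 643.79 + 94.44 + 103.32 + 5284.88 + 110.19 + 453.01 + 91.47 + 1749.18 = 8530.28
Landed cost (B) = invoice 374374.86 + 8530.28 + duty 72316.18 = 455221.32
Difference = |464731.16 − 455221.32| = 9509.84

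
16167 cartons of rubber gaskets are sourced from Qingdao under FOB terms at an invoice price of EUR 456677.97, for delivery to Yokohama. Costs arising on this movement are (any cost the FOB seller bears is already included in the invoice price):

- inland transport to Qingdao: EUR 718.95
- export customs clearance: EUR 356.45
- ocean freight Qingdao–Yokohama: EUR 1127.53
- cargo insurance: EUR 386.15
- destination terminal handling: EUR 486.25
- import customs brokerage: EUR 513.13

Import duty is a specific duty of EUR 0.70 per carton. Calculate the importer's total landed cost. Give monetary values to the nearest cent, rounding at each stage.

Total landed cost: EUR 470507.93

FOB: the seller bears costs until goods are on board at the origin port; the buyer bears freight, insurance and all costs thereafter.
Already in the invoice (seller's account under FOB): inland to port, export clearance — exclude.
CIF value = FOB price + freight + insurance = 456677.97 + 1127.53 + 386.15 = 458191.65
Import duty = 16167 × 0.70 = 11316.90
Buyer bears: freight 1127.53 + insurance 386.15 + destination terminal 486.25 + brokerage 513.13 + duty 11316.90 = 13829.96
Landed cost = invoice 456677.97 + 13829.96 = 470507.93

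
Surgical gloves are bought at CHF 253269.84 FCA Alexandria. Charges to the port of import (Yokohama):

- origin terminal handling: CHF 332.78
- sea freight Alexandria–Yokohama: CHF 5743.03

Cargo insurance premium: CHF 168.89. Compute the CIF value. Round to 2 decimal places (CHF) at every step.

CIF = FCA price + pre-shipment costs + freight + insurance
CIF = 253269.84 + 332.78 + 5743.03 + 168.89 = 259514.54

CIF value: CHF 259514.54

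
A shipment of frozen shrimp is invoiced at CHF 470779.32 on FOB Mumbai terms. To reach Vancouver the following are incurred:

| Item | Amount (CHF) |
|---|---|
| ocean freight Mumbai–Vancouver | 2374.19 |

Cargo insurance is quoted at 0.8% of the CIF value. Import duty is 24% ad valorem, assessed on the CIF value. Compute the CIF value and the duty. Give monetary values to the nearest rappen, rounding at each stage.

CIF value: CHF 476969.26; import duty: CHF 114472.62

Let C be the CIF value. C = FOB price + freight + 0.8% × C
C − 0.8% × C = 470779.32 + 2374.19
0.992 × C = 473153.51
C = 473153.51 / 0.992 = 476969.26
Insurance premium = 0.8% × 476969.26 = 3815.75
Import duty = 476969.26 × 24% = 114472.62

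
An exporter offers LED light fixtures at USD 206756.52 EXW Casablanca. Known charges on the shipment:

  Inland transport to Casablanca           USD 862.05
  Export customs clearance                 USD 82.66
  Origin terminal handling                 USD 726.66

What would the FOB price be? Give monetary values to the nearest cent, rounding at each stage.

FOB price: USD 208427.89

From EXW to FOB, the seller additionally bears: inland to port, export clearance, origin terminal.
FOB price = 206756.52 + 862.05 + 82.66 + 726.66 = 208427.89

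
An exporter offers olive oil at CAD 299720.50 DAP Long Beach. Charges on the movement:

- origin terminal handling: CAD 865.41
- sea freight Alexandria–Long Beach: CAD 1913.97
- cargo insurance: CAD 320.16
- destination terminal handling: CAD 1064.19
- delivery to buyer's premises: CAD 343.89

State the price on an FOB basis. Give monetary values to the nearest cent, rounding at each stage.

FOB price: CAD 296078.29

Not relevant to the conversion: origin terminal — on the seller under both DAP and FOB; already in the DAP price and stays in the FOB price.
From DAP to FOB, the seller no longer bears: freight, insurance, destination terminal, delivery.
FOB price = 299720.50 − 1913.97 − 320.16 − 1064.19 − 343.89 = 296078.29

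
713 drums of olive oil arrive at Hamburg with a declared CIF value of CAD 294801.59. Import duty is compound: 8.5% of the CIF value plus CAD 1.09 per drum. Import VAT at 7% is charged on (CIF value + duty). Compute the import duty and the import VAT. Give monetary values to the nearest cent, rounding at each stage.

Import duty: CAD 25835.31; import VAT: CAD 22444.58

Ad valorem component: 294801.59 × 8.5% = 25058.14
Specific component: 713 × 1.09 = 777.17
Import duty = 25058.14 + 777.17 = 25835.31
VAT base = CIF + duty = 294801.59 + 25835.31 = 320636.90
Import VAT = 320636.90 × 7% = 22444.58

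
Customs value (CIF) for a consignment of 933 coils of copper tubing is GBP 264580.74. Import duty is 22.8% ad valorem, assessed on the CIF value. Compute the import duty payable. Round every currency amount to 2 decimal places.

Import duty = 264580.74 × 22.8% = 60324.41

Import duty: GBP 60324.41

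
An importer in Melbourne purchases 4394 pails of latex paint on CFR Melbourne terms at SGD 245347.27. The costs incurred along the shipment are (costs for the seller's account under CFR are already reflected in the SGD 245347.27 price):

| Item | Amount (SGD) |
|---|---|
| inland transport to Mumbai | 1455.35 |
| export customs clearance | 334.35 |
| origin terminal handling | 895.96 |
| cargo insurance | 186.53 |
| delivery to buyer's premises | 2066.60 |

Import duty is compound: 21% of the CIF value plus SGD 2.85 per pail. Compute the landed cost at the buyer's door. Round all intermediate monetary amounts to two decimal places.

CFR: the seller pays costs through ocean freight to the destination port, but not insurance.
Already in the invoice (seller's account under CFR): inland to port, export clearance, origin terminal — exclude.
CIF value = CFR price + insurance = 245347.27 + 186.53 = 245533.80
Ad valorem component: 245533.80 × 21% = 51562.10
Specific component: 4394 × 2.85 = 12522.90
Import duty = 51562.10 + 12522.90 = 64085.00
Buyer bears: insurance 186.53 + delivery 2066.60 + duty 64085.00 = 66338.13
Landed cost = invoice 245347.27 + 66338.13 = 311685.40

Total landed cost: SGD 311685.40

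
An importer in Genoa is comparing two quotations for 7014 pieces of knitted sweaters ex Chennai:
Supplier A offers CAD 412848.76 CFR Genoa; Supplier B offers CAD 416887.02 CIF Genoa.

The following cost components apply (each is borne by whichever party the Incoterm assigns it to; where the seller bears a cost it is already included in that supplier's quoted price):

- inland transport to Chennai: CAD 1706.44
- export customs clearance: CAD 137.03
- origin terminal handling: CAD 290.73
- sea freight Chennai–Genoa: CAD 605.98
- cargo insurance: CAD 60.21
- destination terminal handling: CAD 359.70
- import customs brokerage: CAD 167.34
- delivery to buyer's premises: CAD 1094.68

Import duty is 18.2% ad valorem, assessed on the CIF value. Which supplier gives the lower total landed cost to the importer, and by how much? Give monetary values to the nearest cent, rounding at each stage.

Supplier A (CFR):
CIF value = CFR price + insurance = 412848.76 + 60.21 = 412908.97
Import duty = 412908.97 × 18.2% = 75149.43
Buyer bears (A): 60.21 + 359.70 + 167.34 + 1094.68 = 1681.93
Landed cost (A) = invoice 412848.76 + 1681.93 + duty 75149.43 = 489680.12
Supplier B (CIF):
The CIF price already equals the CIF value: 416887.02
Import duty = 416887.02 × 18.2% = 75873.44
Buyer bears (B): 359.70 + 167.34 + 1094.68 = 1621.72
Landed cost (B) = invoice 416887.02 + 1621.72 + duty 75873.44 = 494382.18
Difference = |489680.12 − 494382.18| = 4702.06

Supplier A is cheaper by CAD 4702.06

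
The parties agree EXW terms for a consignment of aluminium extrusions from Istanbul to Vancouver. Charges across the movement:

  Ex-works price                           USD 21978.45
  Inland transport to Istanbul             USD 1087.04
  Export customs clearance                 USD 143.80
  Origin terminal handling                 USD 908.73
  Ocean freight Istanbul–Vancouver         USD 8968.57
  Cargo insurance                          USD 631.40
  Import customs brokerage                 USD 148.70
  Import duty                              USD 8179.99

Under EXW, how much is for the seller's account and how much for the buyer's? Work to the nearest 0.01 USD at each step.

EXW: the seller makes goods available at their premises; the buyer bears all onward costs.
Seller's account: goods 21978.45 = 21978.45
Buyer's account: inland to port 1087.04 + export clearance 143.80 + origin terminal 908.73 + freight 8968.57 + insurance 631.40 + brokerage 148.70 + duty 8179.99 = 20068.23

Seller: USD 21978.45; buyer: USD 20068.23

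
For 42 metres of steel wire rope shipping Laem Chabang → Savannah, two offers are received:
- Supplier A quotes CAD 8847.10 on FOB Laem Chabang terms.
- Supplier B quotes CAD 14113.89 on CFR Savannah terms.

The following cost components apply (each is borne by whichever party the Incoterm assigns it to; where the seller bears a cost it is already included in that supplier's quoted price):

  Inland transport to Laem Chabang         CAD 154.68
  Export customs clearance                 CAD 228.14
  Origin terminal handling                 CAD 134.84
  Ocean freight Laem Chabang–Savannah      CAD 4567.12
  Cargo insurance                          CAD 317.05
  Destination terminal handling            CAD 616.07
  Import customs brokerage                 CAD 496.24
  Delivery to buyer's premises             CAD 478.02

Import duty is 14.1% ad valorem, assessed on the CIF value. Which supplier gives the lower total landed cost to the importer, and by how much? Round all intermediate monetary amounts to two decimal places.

Supplier A (FOB):
CIF value = FOB price + freight + insurance = 8847.10 + 4567.12 + 317.05 = 13731.27
Import duty = 13731.27 × 14.1% = 1936.11
Buyer bears (A): 4567.12 + 317.05 + 616.07 + 496.24 + 478.02 = 6474.50
Landed cost (A) = invoice 8847.10 + 6474.50 + duty 1936.11 = 17257.71
Supplier B (CFR):
CIF value = CFR price + insurance = 14113.89 + 317.05 = 14430.94
Import duty = 14430.94 × 14.1% = 2034.76
Buyer bears (B): 317.05 + 616.07 + 496.24 + 478.02 = 1907.38
Landed cost (B) = invoice 14113.89 + 1907.38 + duty 2034.76 = 18056.03
Difference = |17257.71 − 18056.03| = 798.32

Supplier A is cheaper by CAD 798.32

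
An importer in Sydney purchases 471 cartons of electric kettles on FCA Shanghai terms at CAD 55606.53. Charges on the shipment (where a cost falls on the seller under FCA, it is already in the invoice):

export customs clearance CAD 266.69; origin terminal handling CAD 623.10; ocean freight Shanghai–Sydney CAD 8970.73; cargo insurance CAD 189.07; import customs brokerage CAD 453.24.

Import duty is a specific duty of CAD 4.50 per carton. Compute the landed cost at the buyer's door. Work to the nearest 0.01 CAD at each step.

FCA: the seller delivers export-cleared goods to the carrier; the buyer bears costs from that point.
Already in the invoice (seller's account under FCA): export clearance — exclude.
CIF value = FCA price + origin terminal + freight + insurance = 55606.53 + 623.10 + 8970.73 + 189.07 = 65389.43
Import duty = 471 × 4.50 = 2119.50
Buyer bears: origin terminal 623.10 + freight 8970.73 + insurance 189.07 + brokerage 453.24 + duty 2119.50 = 12355.64
Landed cost = invoice 55606.53 + 12355.64 = 67962.17

Total landed cost: CAD 67962.17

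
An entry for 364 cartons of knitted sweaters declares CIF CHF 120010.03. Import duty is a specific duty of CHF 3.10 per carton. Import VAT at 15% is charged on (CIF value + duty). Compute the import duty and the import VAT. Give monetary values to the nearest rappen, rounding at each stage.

Import duty = 364 × 3.10 = 1128.40
VAT base = CIF + duty = 120010.03 + 1128.40 = 121138.43
Import VAT = 121138.43 × 15% = 18170.76

Import duty: CHF 1128.40; import VAT: CHF 18170.76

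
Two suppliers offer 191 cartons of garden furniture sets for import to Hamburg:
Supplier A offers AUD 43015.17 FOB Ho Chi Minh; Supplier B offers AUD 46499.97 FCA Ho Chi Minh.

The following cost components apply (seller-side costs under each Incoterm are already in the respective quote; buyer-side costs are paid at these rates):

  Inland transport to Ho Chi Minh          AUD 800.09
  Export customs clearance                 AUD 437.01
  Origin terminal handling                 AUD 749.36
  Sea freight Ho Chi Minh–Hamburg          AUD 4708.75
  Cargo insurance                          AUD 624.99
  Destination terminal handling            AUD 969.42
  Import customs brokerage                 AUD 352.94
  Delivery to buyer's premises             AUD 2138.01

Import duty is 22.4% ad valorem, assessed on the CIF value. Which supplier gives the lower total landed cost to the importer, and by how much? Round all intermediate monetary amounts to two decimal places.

Supplier A is cheaper by AUD 5182.61

Supplier A (FOB):
CIF value = FOB price + freight + insurance = 43015.17 + 4708.75 + 624.99 = 48348.91
Import duty = 48348.91 × 22.4% = 10830.16
Buyer bears (A): 4708.75 + 624.99 + 969.42 + 352.94 + 2138.01 = 8794.11
Landed cost (A) = invoice 43015.17 + 8794.11 + duty 10830.16 = 62639.44
Supplier B (FCA):
CIF value = FCA price + origin terminal + freight + insurance = 46499.97 + 749.36 + 4708.75 + 624.99 = 52583.07
Import duty = 52583.07 × 22.4% = 11778.61
Buyer bears (B): 749.36 + 4708.75 + 624.99 + 969.42 + 352.94 + 2138.01 = 9543.47
Landed cost (B) = invoice 46499.97 + 9543.47 + duty 11778.61 = 67822.05
Difference = |62639.44 − 67822.05| = 5182.61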